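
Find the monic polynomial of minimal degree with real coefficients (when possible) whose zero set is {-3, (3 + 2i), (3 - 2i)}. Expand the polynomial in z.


The polynomial is p(z) = ∏_{α ∈ S} (z − α), where S = {-3, (3 + 2i), (3 - 2i)}.
Expanding the product yields: p(z) = z^3 -3·z^2 -5·z + 39.
Note conjugate pairs combine to real quadratics: (z − (3+2i))(z − (3−2i)) = z² − 6z + 13.
The resulting polynomial has degree 3 and real coefficients as required.

p(z) = z^3 -3·z^2 -5·z + 39.


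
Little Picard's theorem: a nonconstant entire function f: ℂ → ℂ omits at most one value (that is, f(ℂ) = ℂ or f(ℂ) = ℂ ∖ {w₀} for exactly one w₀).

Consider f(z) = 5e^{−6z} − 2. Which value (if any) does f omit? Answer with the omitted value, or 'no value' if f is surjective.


Little Picard bounds the complement of f(ℂ) to at most one point.
e^{−6z} is never zero on ℂ, so 5·e^{−6z} takes every value in ℂ ∖ {0}. Adding -2 shifts the range to ℂ ∖ {-2}. Thus f omits exactly the value -2.

Omitted value: -2.


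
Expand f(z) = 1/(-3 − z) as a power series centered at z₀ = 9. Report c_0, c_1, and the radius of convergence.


Let w = z − z₀, so z = z₀ + w.
Then -3 − z = -3 − (z₀ + w) = (-3 − z₀) − w = -12 − w.
f(z) = 1/(-12 − w) = (1/(-12)) · 1/(1 − w/(-12)) = Σ_{n≥0} w^n / (-12)^(n+1).
So c_n = 1/(-12)^(n+1):
  c_0 = 1/(-12)^1 = -1/12.
  c_1 = 1/(-12)^2 = 1/144.
The series is valid for |w/d| < 1, i.e. |z − z₀| < |d|.
Radius of convergence: R = |-3 − z₀| = |-12| = 12 (distance from z₀ to the singularity z = -3).

c_0 = -1/12, c_1 = 1/144; R = 12.


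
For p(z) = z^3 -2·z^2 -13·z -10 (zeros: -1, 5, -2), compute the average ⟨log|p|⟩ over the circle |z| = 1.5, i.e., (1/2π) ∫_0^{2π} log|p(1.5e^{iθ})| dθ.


Zeros: -2, -1, 5; r = 1.5.
Inside |z| < r: -1. Outside (|z| ≥ r): -2, 5.
p(0) = -10, so log|p(0)| = log(10) = 2.3026.
Apply Jensen: I(r) = log|p(0)| + Σ_k log(r/|z_k|), summed over zeros inside |z| < r.
  log(r/|z_k|) for z_k = -1: log(1.5/1) = 0.4055
  Outside zeros (-2, 5) contribute nothing to the Jensen sum.
Sum over inside zeros: 0.4055.
I(r) = log|p(0)| + (inside sum) = 2.3026 + 0.4055 = 2.7081.
Note: since some zeros are outside |z| ≤ r, the simplified n·log(r) form does NOT apply — only the inside zeros contribute.

I(r) ≈ 2.7081.


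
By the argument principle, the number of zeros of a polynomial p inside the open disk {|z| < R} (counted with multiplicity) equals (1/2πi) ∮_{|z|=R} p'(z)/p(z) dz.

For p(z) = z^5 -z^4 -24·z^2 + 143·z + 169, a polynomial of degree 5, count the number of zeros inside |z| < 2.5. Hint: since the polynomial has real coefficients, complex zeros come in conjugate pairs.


The zeros of p are: (3 + 2i), (3 - 2i), -1, (-2 + 3i), (-2 - 3i).
Their magnitudes are: 3.606, 3.606, 1, 3.606, 3.606.
Zeros with |z| < R = 2.5: -1.
Count = 1.
By the argument principle, (1/2πi) ∮_{|z|=R} p'(z)/p(z) dz equals exactly this count.

Number of zeros inside |z| < 2.5: 1.


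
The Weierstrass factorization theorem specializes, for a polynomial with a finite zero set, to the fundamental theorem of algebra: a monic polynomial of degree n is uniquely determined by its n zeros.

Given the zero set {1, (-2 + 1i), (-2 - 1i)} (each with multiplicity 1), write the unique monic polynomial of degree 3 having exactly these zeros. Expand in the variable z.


The polynomial is p(z) = ∏_{α ∈ S} (z − α), where S = {1, (-2 + 1i), (-2 - 1i)}.
Expanding the product yields: p(z) = z^3 + 3·z^2 + z -5.
Note conjugate pairs combine to real quadratics: (z − (-2+1i))(z − (-2−1i)) = z² + 4z + 5.
The resulting polynomial has degree 3 and real coefficients as required.

p(z) = z^3 + 3·z^2 + z -5.


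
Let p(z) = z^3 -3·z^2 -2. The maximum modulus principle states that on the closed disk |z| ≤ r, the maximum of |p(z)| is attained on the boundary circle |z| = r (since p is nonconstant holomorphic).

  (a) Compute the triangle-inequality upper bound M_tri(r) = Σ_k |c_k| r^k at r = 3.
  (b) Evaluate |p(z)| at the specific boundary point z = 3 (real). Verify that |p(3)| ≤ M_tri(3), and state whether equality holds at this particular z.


Coefficients: c_0 = -2, c_1 = 0, c_2 = -3, c_3 = 1. Radius r = 3.
Part (a). Triangle bound: M_tri(r) = Σ_k |c_k| r^k
  = |-2|·3^0 + |0|·3^1 + |-3|·3^2 + |1|·3^3
  = 2 + 0 + 27 + 27 = 56.
This bounds M(r) := max_{|z|=r} |p(z)| from above; equality holds iff all terms c_k z^k can be made to align in phase at a single z on |z|=r.
Part (b). At z = 3 (real, on the circle |z| = r):
  p(3) = (-2)·3^0 + (0)·3^1 + (-3)·3^2 + (1)·3^3 = -2.
  |p(3)| = 2.
Check: |p(3)| = 2 ≤ 56 = M_tri(3). ✓ Equality does not hold at z = 3 (the coefficients have mixed signs, so the terms do not all align in phase there).

M_tri(3) = 56; |p(3)| = 2; equality at z=3: no.


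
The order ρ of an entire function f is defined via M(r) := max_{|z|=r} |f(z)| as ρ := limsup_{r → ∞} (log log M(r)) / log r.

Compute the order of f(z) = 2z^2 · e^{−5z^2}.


M(r) = max_{|z|=r} |2|·|z|^2·|e^{−5z^2}| = 2·r^2 · e^{5r^2} (the factors attain their maxima compatibly on |z|=r). Then log M(r) = log 2 + 2·log r + 5r^2, dominated by the last term, so log log M(r) ~ 2·log r. The polynomial factor 2z^2 contributes only a log r term and does not affect the order. ρ = 2.
Therefore ρ = 2.

Order ρ = 2.


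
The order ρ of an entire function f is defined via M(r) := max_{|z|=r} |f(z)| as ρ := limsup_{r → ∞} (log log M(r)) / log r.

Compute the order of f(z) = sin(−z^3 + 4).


Write sin(w) = (e^{iw} ± e^{−iw})/(2 or 2i), so |sin(w)| ≤ e^{|w|}. With w = −z^3 + 4, |w| ≤ 1r^3 + 4 on |z|=r, giving M(r) ≤ e^{1r^3 + 4} and ρ ≤ 3. For the lower bound, choose z on |z|=r with -1z^3 purely imaginary of modulus 1r^3; then |sin(−z^3 + 4)| grows like e^{1r^3}/2, so ρ ≥ 3. Hence ρ = 3.
Therefore ρ = 3.

Order ρ = 3.


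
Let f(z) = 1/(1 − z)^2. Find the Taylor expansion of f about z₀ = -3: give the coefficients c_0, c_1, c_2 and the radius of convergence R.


Let w = z − z₀, so z = z₀ + w.
Then 1 − z = 1 − (z₀ + w) = (1 − z₀) − w = 4 − w.
f(z) = 1/(4 − w)^2 = (1/(4)^2) · (1 − w/(4))^{−2}.
By the binomial series (1−u)^{−2} = Σ_{n≥0} C(n+1, 1) u^n for |u|<1, with u = w/(4):
  c_n = C(n+1, 1) / (4)^(n+2).
  c_0 = 1/(4)^2 = 1/16.
  c_1 = 2/(4)^3 = 1/32.
  c_2 = 3/(4)^4 = 3/256.
The series is valid for |w/d| < 1, i.e. |z − z₀| < |d|.
Radius of convergence: R = |1 − z₀| = |4| = 4 (distance from z₀ to the singularity z = 1).

c_0 = 1/16, c_1 = 1/32, c_2 = 3/256; R = 4.


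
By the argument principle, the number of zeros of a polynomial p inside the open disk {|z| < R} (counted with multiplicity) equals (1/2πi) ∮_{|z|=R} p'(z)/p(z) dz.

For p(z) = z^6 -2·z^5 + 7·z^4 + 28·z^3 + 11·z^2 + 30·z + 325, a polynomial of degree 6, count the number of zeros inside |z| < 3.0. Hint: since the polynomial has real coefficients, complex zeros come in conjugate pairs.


The zeros of p are: (2 + 3i), (2 - 3i), (1 + 2i), (1 - 2i), (-2 + 1i), (-2 - 1i).
Their magnitudes are: 3.606, 3.606, 2.236, 2.236, 2.236, 2.236.
Zeros with |z| < R = 3.0: (1 + 2i), (1 - 2i), (-2 + 1i), (-2 - 1i).
Count = 4.
By the argument principle, (1/2πi) ∮_{|z|=R} p'(z)/p(z) dz equals exactly this count.

Number of zeros inside |z| < 3.0: 4.


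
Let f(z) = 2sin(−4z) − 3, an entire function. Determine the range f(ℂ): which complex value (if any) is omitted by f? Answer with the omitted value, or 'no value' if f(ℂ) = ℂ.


Little Picard bounds the complement of f(ℂ) to at most one point.
sin is entire and surjective onto ℂ: for every w ∈ ℂ, sin(ζ) = w has a solution ζ ∈ ℂ (e.g., via the complex inverse arcsin). With ζ = −4z this gives z = ζ/(-4). Then 2·sin(−4z) takes every value in 2·ℂ = ℂ, and adding -3 is a bijection of ℂ. So f is surjective and omits no value. (Note: only on the real line is sin bounded by [−1, 1].)

Omitted value: no value.


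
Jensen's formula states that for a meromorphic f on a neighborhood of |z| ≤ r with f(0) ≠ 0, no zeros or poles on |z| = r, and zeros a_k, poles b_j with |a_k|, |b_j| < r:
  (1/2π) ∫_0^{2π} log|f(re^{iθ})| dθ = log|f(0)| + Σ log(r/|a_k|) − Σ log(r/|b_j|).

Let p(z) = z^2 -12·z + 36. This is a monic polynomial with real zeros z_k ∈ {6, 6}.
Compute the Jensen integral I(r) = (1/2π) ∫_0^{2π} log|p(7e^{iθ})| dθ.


Zeros: 6, 6; r = 7.
Inside |z| < r: 6, 6. Outside (|z| ≥ r): ∅.
p(0) = 36, so log|p(0)| = log(36) = 3.5835.
Apply Jensen: I(r) = log|p(0)| + Σ_k log(r/|z_k|), summed over zeros inside |z| < r.
  log(r/|z_k|) for z_k = 6: log(7/6) = 0.1542
  log(r/|z_k|) for z_k = 6: log(7/6) = 0.1542
Sum over inside zeros: 0.3083.
I(r) = log|p(0)| + (inside sum) = 3.5835 + 0.3083 = 3.8918.
Closed form (all zeros inside, monic): I(r) = n·log(r) = 2·log(7) = 3.8918. ✓

I(r) ≈ 3.8918.


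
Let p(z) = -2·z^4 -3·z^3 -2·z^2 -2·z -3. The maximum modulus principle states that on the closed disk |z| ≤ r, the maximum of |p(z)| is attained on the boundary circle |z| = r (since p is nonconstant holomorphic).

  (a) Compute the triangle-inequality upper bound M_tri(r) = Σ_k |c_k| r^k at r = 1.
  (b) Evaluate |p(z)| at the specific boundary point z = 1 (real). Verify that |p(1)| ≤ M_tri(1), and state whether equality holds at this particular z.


Coefficients: c_0 = -3, c_1 = -2, c_2 = -2, c_3 = -3, c_4 = -2. Radius r = 1.
Part (a). Triangle bound: M_tri(r) = Σ_k |c_k| r^k
  = |-3|·1^0 + |-2|·1^1 + |-2|·1^2 + |-3|·1^3 + |-2|·1^4
  = 3 + 2 + 2 + 3 + 2 = 12.
This bounds M(r) := max_{|z|=r} |p(z)| from above; equality holds iff all terms c_k z^k can be made to align in phase at a single z on |z|=r.
Part (b). At z = 1 (real, on the circle |z| = r):
  p(1) = (-3)·1^0 + (-2)·1^1 + (-2)·1^2 + (-3)·1^3 + (-2)·1^4 = -12.
  |p(1)| = 12.
Since all nonzero coefficients share the same sign, |p(1)| = 12 = M_tri(1); the triangle bound is attained at z = 1, so in fact M(r) = 12.

M_tri(1) = 12; |p(1)| = 12; equality at z=1: yes.


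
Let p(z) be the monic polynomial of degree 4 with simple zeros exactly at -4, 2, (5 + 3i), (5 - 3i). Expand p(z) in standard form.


The polynomial is p(z) = ∏_{α ∈ S} (z − α), where S = {-4, 2, (5 + 3i), (5 - 3i)}.
Expanding the product yields: p(z) = z^4 -8·z^3 + 6·z^2 + 148·z -272.
Note conjugate pairs combine to real quadratics: (z − (5+3i))(z − (5−3i)) = z² − 10z + 34.
The resulting polynomial has degree 4 and real coefficients as required.

p(z) = z^4 -8·z^3 + 6·z^2 + 148·z -272.


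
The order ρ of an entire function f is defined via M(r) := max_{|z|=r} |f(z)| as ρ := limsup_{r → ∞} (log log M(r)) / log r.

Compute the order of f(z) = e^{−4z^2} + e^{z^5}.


Each summand is entire of order 2 and 5 respectively (as in the single-exponential case). The order of a sum is at most the max of the orders, so ρ ≤ 5. For the lower bound: on |z|=r choose arg z so that 1z^5 is real positive; then |e^{1z^5}| = e^{1r^5} while |e^{-4z^2}| ≤ e^{4r^2} = o(e^{1r^5}). So |f| ≥ e^{1r^5}(1 − o(1)) and ρ ≥ 5. Hence ρ = max(2, 5) = 5.
Therefore ρ = 5.

Order ρ = 5.


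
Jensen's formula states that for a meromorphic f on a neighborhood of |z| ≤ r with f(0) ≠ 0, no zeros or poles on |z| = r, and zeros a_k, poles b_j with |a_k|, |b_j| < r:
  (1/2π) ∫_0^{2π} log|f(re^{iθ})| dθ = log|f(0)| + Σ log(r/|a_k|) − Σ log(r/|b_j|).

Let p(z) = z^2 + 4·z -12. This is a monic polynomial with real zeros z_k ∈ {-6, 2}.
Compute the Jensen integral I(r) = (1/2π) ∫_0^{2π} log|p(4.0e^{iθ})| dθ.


Zeros: -6, 2; r = 4.0.
Inside |z| < r: 2. Outside (|z| ≥ r): -6.
p(0) = -12, so log|p(0)| = log(12) = 2.4849.
Apply Jensen: I(r) = log|p(0)| + Σ_k log(r/|z_k|), summed over zeros inside |z| < r.
  log(r/|z_k|) for z_k = 2: log(4.0/2) = 0.6931
  Outside zeros (-6) contribute nothing to the Jensen sum.
Sum over inside zeros: 0.6931.
I(r) = log|p(0)| + (inside sum) = 2.4849 + 0.6931 = 3.1781.
Note: since some zeros are outside |z| ≤ r, the simplified n·log(r) form does NOT apply — only the inside zeros contribute.

I(r) ≈ 3.1781.


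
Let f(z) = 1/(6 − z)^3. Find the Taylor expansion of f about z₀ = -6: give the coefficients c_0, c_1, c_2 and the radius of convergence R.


Let w = z − z₀, so z = z₀ + w.
Then 6 − z = 6 − (z₀ + w) = (6 − z₀) − w = 12 − w.
f(z) = 1/(12 − w)^3 = (1/(12)^3) · (1 − w/(12))^{−3}.
By the binomial series (1−u)^{−3} = Σ_{n≥0} C(n+2, 2) u^n for |u|<1, with u = w/(12):
  c_n = C(n+2, 2) / (12)^(n+3).
  c_0 = 1/(12)^3 = 1/1728.
  c_1 = 3/(12)^4 = 1/6912.
  c_2 = 6/(12)^5 = 1/41472.
The series is valid for |w/d| < 1, i.e. |z − z₀| < |d|.
Radius of convergence: R = |6 − z₀| = |12| = 12 (distance from z₀ to the singularity z = 6).

c_0 = 1/1728, c_1 = 1/6912, c_2 = 1/41472; R = 12.


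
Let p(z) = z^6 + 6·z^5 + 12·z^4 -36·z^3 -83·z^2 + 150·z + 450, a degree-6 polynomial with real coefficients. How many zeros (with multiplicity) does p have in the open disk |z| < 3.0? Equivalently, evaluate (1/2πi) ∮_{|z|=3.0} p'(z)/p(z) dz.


The zeros of p are: (2 + 1i), (2 - 1i), (-2 + 1i), (-2 - 1i), (-3 + 3i), (-3 - 3i).
Their magnitudes are: 2.236, 2.236, 2.236, 2.236, 4.243, 4.243.
Zeros with |z| < R = 3.0: (2 + 1i), (2 - 1i), (-2 + 1i), (-2 - 1i).
Count = 4.
By the argument principle, (1/2πi) ∮_{|z|=R} p'(z)/p(z) dz equals exactly this count.

Number of zeros inside |z| < 3.0: 4.


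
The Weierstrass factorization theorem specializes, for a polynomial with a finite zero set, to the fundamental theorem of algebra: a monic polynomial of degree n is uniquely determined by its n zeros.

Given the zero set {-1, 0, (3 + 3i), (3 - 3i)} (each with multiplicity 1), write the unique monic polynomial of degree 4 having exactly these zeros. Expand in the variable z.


The polynomial is p(z) = ∏_{α ∈ S} (z − α), where S = {-1, 0, (3 + 3i), (3 - 3i)}.
Expanding the product yields: p(z) = z^4 -5·z^3 + 12·z^2 + 18·z.
Note conjugate pairs combine to real quadratics: (z − (3+3i))(z − (3−3i)) = z² − 6z + 18.
The resulting polynomial has degree 4 and real coefficients as required.

p(z) = z^4 -5·z^3 + 12·z^2 + 18·z.


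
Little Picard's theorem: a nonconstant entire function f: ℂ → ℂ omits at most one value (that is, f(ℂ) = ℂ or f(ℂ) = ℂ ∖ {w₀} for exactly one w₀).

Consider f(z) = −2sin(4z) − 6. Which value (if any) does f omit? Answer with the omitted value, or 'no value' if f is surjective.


Little Picard bounds the complement of f(ℂ) to at most one point.
sin is entire and surjective onto ℂ: for every w ∈ ℂ, sin(ζ) = w has a solution ζ ∈ ℂ (e.g., via the complex inverse arcsin). With ζ = 4z this gives z = ζ/(4). Then -2·sin(4z) takes every value in -2·ℂ = ℂ, and adding -6 is a bijection of ℂ. So f is surjective and omits no value. (Note: only on the real line is sin bounded by [−1, 1].)

Omitted value: no value.


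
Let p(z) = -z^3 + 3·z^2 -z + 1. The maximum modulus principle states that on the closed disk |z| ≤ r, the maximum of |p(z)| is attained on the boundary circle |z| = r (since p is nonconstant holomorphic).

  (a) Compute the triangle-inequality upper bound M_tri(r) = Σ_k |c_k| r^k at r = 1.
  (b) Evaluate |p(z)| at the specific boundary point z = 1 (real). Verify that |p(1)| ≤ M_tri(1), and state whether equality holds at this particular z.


Coefficients: c_0 = 1, c_1 = -1, c_2 = 3, c_3 = -1. Radius r = 1.
Part (a). Triangle bound: M_tri(r) = Σ_k |c_k| r^k
  = |1|·1^0 + |-1|·1^1 + |3|·1^2 + |-1|·1^3
  = 1 + 1 + 3 + 1 = 6.
This bounds M(r) := max_{|z|=r} |p(z)| from above; equality holds iff all terms c_k z^k can be made to align in phase at a single z on |z|=r.
Part (b). At z = 1 (real, on the circle |z| = r):
  p(1) = (1)·1^0 + (-1)·1^1 + (3)·1^2 + (-1)·1^3 = 2.
  |p(1)| = 2.
Check: |p(1)| = 2 ≤ 6 = M_tri(1). ✓ Equality does not hold at z = 1 (the coefficients have mixed signs, so the terms do not all align in phase there).

M_tri(1) = 6; |p(1)| = 2; equality at z=1: no.


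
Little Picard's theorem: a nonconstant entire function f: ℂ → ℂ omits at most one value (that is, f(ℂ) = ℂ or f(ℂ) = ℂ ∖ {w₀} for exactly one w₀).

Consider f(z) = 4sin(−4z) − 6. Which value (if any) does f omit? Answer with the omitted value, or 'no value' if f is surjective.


Little Picard bounds the complement of f(ℂ) to at most one point.
sin is entire and surjective onto ℂ: for every w ∈ ℂ, sin(ζ) = w has a solution ζ ∈ ℂ (e.g., via the complex inverse arcsin). With ζ = −4z this gives z = ζ/(-4). Then 4·sin(−4z) takes every value in 4·ℂ = ℂ, and adding -6 is a bijection of ℂ. So f is surjective and omits no value. (Note: only on the real line is sin bounded by [−1, 1].)

Omitted value: no value.


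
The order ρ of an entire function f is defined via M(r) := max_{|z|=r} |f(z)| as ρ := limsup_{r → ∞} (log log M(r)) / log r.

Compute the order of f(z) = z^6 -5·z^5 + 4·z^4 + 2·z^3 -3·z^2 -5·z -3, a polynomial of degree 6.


|f(z)| ≤ Σ|c_k|·r^k = O(r^6) as r → ∞. Polynomial growth is O(e^{r^ε}) for every ε > 0 (since r^6/e^{r^ε} → 0), so ρ ≤ ε for all ε > 0, i.e. ρ = 0. Every nonconstant polynomial has order 0.
Therefore ρ = 0.

Order ρ = 0.


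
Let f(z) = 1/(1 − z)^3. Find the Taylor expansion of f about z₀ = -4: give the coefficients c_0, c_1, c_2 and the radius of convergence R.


Let w = z − z₀, so z = z₀ + w.
Then 1 − z = 1 − (z₀ + w) = (1 − z₀) − w = 5 − w.
f(z) = 1/(5 − w)^3 = (1/(5)^3) · (1 − w/(5))^{−3}.
By the binomial series (1−u)^{−3} = Σ_{n≥0} C(n+2, 2) u^n for |u|<1, with u = w/(5):
  c_n = C(n+2, 2) / (5)^(n+3).
  c_0 = 1/(5)^3 = 1/125.
  c_1 = 3/(5)^4 = 3/625.
  c_2 = 6/(5)^5 = 6/3125.
The series is valid for |w/d| < 1, i.e. |z − z₀| < |d|.
Radius of convergence: R = |1 − z₀| = |5| = 5 (distance from z₀ to the singularity z = 1).

c_0 = 1/125, c_1 = 3/625, c_2 = 6/3125; R = 5.


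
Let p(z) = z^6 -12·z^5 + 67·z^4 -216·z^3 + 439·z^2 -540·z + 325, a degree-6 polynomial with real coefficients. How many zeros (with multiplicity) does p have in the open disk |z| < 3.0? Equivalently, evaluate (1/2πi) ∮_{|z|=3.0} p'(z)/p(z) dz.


The zeros of p are: (2 + 1i), (2 - 1i), (3 + 2i), (3 - 2i), (1 + 2i), (1 - 2i).
Their magnitudes are: 2.236, 2.236, 3.606, 3.606, 2.236, 2.236.
Zeros with |z| < R = 3.0: (2 + 1i), (2 - 1i), (1 + 2i), (1 - 2i).
Count = 4.
By the argument principle, (1/2πi) ∮_{|z|=R} p'(z)/p(z) dz equals exactly this count.

Number of zeros inside |z| < 3.0: 4.


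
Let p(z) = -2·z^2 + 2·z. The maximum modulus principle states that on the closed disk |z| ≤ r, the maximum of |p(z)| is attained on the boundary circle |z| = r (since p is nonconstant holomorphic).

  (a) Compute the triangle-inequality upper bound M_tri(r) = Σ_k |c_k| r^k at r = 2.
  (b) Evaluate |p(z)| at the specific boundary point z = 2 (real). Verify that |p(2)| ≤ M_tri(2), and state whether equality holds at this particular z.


Coefficients: c_0 = 0, c_1 = 2, c_2 = -2. Radius r = 2.
Part (a). Triangle bound: M_tri(r) = Σ_k |c_k| r^k
  = |0|·2^0 + |2|·2^1 + |-2|·2^2
  = 0 + 4 + 8 = 12.
This bounds M(r) := max_{|z|=r} |p(z)| from above; equality holds iff all terms c_k z^k can be made to align in phase at a single z on |z|=r.
Part (b). At z = 2 (real, on the circle |z| = r):
  p(2) = (0)·2^0 + (2)·2^1 + (-2)·2^2 = -4.
  |p(2)| = 4.
Check: |p(2)| = 4 ≤ 12 = M_tri(2). ✓ Equality does not hold at z = 2 (the coefficients have mixed signs, so the terms do not all align in phase there).

M_tri(2) = 12; |p(2)| = 4; equality at z=2: no.


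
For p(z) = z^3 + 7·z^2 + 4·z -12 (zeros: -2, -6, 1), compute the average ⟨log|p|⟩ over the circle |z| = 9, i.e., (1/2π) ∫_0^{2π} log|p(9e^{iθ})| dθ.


Zeros: -6, -2, 1; r = 9.
Inside |z| < r: -6, -2, 1. Outside (|z| ≥ r): ∅.
p(0) = -12, so log|p(0)| = log(12) = 2.4849.
Apply Jensen: I(r) = log|p(0)| + Σ_k log(r/|z_k|), summed over zeros inside |z| < r.
  log(r/|z_k|) for z_k = -2: log(9/2) = 1.5041
  log(r/|z_k|) for z_k = -6: log(9/6) = 0.4055
  log(r/|z_k|) for z_k = 1: log(9/1) = 2.1972
Sum over inside zeros: 4.1068.
I(r) = log|p(0)| + (inside sum) = 2.4849 + 4.1068 = 6.5917.
Closed form (all zeros inside, monic): I(r) = n·log(r) = 3·log(9) = 6.5917. ✓

I(r) ≈ 6.5917.


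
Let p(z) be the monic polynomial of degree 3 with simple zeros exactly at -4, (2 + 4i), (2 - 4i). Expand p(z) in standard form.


The polynomial is p(z) = ∏_{α ∈ S} (z − α), where S = {-4, (2 + 4i), (2 - 4i)}.
Expanding the product yields: p(z) = z^3 + 4·z + 80.
Note conjugate pairs combine to real quadratics: (z − (2+4i))(z − (2−4i)) = z² − 4z + 20.
The resulting polynomial has degree 3 and real coefficients as required.

p(z) = z^3 + 4·z + 80.


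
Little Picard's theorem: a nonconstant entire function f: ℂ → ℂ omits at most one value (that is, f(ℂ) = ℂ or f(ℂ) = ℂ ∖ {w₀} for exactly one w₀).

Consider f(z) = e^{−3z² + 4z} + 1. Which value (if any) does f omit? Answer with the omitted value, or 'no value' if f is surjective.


Little Picard bounds the complement of f(ℂ) to at most one point.
The exponent g(z) = −3z² + 4z is a nonconstant polynomial, hence surjective onto ℂ. So e^{g(z)} takes every value in {e^w : w ∈ ℂ} = ℂ ∖ {0}. Adding 1 shifts the range to ℂ ∖ {1}. f omits exactly 1.

Omitted value: 1.


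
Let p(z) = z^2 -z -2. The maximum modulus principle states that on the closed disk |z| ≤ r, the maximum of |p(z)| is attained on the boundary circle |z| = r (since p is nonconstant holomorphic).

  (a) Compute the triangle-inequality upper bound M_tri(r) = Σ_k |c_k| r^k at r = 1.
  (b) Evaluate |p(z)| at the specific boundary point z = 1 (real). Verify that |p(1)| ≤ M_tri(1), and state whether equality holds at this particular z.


Coefficients: c_0 = -2, c_1 = -1, c_2 = 1. Radius r = 1.
Part (a). Triangle bound: M_tri(r) = Σ_k |c_k| r^k
  = |-2|·1^0 + |-1|·1^1 + |1|·1^2
  = 2 + 1 + 1 = 4.
This bounds M(r) := max_{|z|=r} |p(z)| from above; equality holds iff all terms c_k z^k can be made to align in phase at a single z on |z|=r.
Part (b). At z = 1 (real, on the circle |z| = r):
  p(1) = (-2)·1^0 + (-1)·1^1 + (1)·1^2 = -2.
  |p(1)| = 2.
Check: |p(1)| = 2 ≤ 4 = M_tri(1). ✓ Equality does not hold at z = 1 (the coefficients have mixed signs, so the terms do not all align in phase there).

M_tri(1) = 4; |p(1)| = 2; equality at z=1: no.


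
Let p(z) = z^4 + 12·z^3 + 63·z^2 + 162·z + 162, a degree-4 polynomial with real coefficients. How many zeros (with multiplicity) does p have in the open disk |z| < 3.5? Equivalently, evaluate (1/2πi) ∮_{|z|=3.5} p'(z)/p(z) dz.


The zeros of p are: -3, -3, (-3 + 3i), (-3 - 3i).
Their magnitudes are: 3, 3, 4.243, 4.243.
Zeros with |z| < R = 3.5: -3, -3.
Count = 2.
By the argument principle, (1/2πi) ∮_{|z|=R} p'(z)/p(z) dz equals exactly this count.

Number of zeros inside |z| < 3.5: 2.


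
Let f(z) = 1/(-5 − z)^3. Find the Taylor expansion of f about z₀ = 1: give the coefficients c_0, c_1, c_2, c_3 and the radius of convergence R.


Let w = z − z₀, so z = z₀ + w.
Then -5 − z = -5 − (z₀ + w) = (-5 − z₀) − w = -6 − w.
f(z) = 1/(-6 − w)^3 = (1/(-6)^3) · (1 − w/(-6))^{−3}.
By the binomial series (1−u)^{−3} = Σ_{n≥0} C(n+2, 2) u^n for |u|<1, with u = w/(-6):
  c_n = C(n+2, 2) / (-6)^(n+3).
  c_0 = 1/(-6)^3 = -1/216.
  c_1 = 3/(-6)^4 = 1/432.
  c_2 = 6/(-6)^5 = -1/1296.
  c_3 = 10/(-6)^6 = 5/23328.
The series is valid for |w/d| < 1, i.e. |z − z₀| < |d|.
Radius of convergence: R = |-5 − z₀| = |-6| = 6 (distance from z₀ to the singularity z = -5).

c_0 = -1/216, c_1 = 1/432, c_2 = -1/1296, c_3 = 5/23328; R = 6.


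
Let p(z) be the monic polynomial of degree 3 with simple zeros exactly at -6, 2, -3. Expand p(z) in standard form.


The polynomial is p(z) = ∏_{α ∈ S} (z − α), where S = {-6, 2, -3}.
Expanding the product yields: p(z) = z^3 + 7·z^2 -36.
The resulting polynomial has degree 3 and real coefficients as required.

p(z) = z^3 + 7·z^2 -36.


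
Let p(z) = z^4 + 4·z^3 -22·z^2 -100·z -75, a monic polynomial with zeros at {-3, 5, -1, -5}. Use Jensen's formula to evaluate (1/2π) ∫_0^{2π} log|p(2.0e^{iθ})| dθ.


Zeros: -5, -3, -1, 5; r = 2.0.
Inside |z| < r: -1. Outside (|z| ≥ r): -5, -3, 5.
p(0) = -75, so log|p(0)| = log(75) = 4.3175.
Apply Jensen: I(r) = log|p(0)| + Σ_k log(r/|z_k|), summed over zeros inside |z| < r.
  log(r/|z_k|) for z_k = -1: log(2.0/1) = 0.6931
  Outside zeros (-5, -3, 5) contribute nothing to the Jensen sum.
Sum over inside zeros: 0.6931.
I(r) = log|p(0)| + (inside sum) = 4.3175 + 0.6931 = 5.0106.
Note: since some zeros are outside |z| ≤ r, the simplified n·log(r) form does NOT apply — only the inside zeros contribute.

I(r) ≈ 5.0106.


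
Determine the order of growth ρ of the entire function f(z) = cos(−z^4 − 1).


Write cos(w) = (e^{iw} ± e^{−iw})/(2 or 2i), so |cos(w)| ≤ e^{|w|}. With w = −z^4 − 1, |w| ≤ 1r^4 + 1 on |z|=r, giving M(r) ≤ e^{1r^4 + 1} and ρ ≤ 4. For the lower bound, choose z on |z|=r with -1z^4 purely imaginary of modulus 1r^4; then |cos(−z^4 − 1)| grows like e^{1r^4}/2, so ρ ≥ 4. Hence ρ = 4.
Therefore ρ = 4.

Order ρ = 4.


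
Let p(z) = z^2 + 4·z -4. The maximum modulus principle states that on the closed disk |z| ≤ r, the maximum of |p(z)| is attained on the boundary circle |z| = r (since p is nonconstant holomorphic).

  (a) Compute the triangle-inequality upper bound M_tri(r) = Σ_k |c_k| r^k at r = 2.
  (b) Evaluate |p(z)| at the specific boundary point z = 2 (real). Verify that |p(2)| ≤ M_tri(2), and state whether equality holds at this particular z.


Coefficients: c_0 = -4, c_1 = 4, c_2 = 1. Radius r = 2.
Part (a). Triangle bound: M_tri(r) = Σ_k |c_k| r^k
  = |-4|·2^0 + |4|·2^1 + |1|·2^2
  = 4 + 8 + 4 = 16.
This bounds M(r) := max_{|z|=r} |p(z)| from above; equality holds iff all terms c_k z^k can be made to align in phase at a single z on |z|=r.
Part (b). At z = 2 (real, on the circle |z| = r):
  p(2) = (-4)·2^0 + (4)·2^1 + (1)·2^2 = 8.
  |p(2)| = 8.
Check: |p(2)| = 8 ≤ 16 = M_tri(2). ✓ Equality does not hold at z = 2 (the coefficients have mixed signs, so the terms do not all align in phase there).

M_tri(2) = 16; |p(2)| = 8; equality at z=2: no.


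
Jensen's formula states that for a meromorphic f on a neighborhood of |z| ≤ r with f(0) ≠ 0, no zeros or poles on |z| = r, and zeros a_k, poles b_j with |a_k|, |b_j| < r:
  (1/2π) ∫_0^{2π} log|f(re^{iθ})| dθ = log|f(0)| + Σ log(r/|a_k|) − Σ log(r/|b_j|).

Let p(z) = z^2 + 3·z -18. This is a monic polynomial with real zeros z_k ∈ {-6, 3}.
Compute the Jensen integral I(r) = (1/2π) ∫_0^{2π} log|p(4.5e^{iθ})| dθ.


Zeros: -6, 3; r = 4.5.
Inside |z| < r: 3. Outside (|z| ≥ r): -6.
p(0) = -18, so log|p(0)| = log(18) = 2.8904.
Apply Jensen: I(r) = log|p(0)| + Σ_k log(r/|z_k|), summed over zeros inside |z| < r.
  log(r/|z_k|) for z_k = 3: log(4.5/3) = 0.4055
  Outside zeros (-6) contribute nothing to the Jensen sum.
Sum over inside zeros: 0.4055.
I(r) = log|p(0)| + (inside sum) = 2.8904 + 0.4055 = 3.2958.
Note: since some zeros are outside |z| ≤ r, the simplified n·log(r) form does NOT apply — only the inside zeros contribute.

I(r) ≈ 3.2958.


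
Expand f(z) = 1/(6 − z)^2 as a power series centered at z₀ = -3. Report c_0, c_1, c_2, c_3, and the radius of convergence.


Let w = z − z₀, so z = z₀ + w.
Then 6 − z = 6 − (z₀ + w) = (6 − z₀) − w = 9 − w.
f(z) = 1/(9 − w)^2 = (1/(9)^2) · (1 − w/(9))^{−2}.
By the binomial series (1−u)^{−2} = Σ_{n≥0} C(n+1, 1) u^n for |u|<1, with u = w/(9):
  c_n = C(n+1, 1) / (9)^(n+2).
  c_0 = 1/(9)^2 = 1/81.
  c_1 = 2/(9)^3 = 2/729.
  c_2 = 3/(9)^4 = 1/2187.
  c_3 = 4/(9)^5 = 4/59049.
The series is valid for |w/d| < 1, i.e. |z − z₀| < |d|.
Radius of convergence: R = |6 − z₀| = |9| = 9 (distance from z₀ to the singularity z = 6).

c_0 = 1/81, c_1 = 2/729, c_2 = 1/2187, c_3 = 4/59049; R = 9.


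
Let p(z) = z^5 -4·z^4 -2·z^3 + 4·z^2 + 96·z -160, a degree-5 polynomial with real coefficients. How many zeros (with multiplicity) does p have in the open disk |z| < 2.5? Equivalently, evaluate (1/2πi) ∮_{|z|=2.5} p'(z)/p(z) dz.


The zeros of p are: 2, (3 + 1i), (3 - 1i), (-2 + 2i), (-2 - 2i).
Their magnitudes are: 2, 3.162, 3.162, 2.828, 2.828.
Zeros with |z| < R = 2.5: 2.
Count = 1.
By the argument principle, (1/2πi) ∮_{|z|=R} p'(z)/p(z) dz equals exactly this count.

Number of zeros inside |z| < 2.5: 1.


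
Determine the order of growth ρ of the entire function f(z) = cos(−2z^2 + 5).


Write cos(w) = (e^{iw} ± e^{−iw})/(2 or 2i), so |cos(w)| ≤ e^{|w|}. With w = −2z^2 + 5, |w| ≤ 2r^2 + 5 on |z|=r, giving M(r) ≤ e^{2r^2 + 5} and ρ ≤ 2. For the lower bound, choose z on |z|=r with -2z^2 purely imaginary of modulus 2r^2; then |cos(−2z^2 + 5)| grows like e^{2r^2}/2, so ρ ≥ 2. Hence ρ = 2.
Therefore ρ = 2.

Order ρ = 2.


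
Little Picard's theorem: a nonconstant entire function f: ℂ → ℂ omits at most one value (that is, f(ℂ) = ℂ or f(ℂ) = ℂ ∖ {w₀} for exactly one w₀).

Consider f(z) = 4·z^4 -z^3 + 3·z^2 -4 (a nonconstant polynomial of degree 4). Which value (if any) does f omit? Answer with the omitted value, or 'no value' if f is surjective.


Little Picard bounds the complement of f(ℂ) to at most one point.
For every w ∈ ℂ, the equation p(z) − w = 0 is a nonconstant polynomial in z and hence has at least one root by the fundamental theorem of algebra. So p is surjective onto ℂ, omitting no value.

Omitted value: no value.


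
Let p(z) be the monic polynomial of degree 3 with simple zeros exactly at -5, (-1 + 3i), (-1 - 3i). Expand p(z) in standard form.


The polynomial is p(z) = ∏_{α ∈ S} (z − α), where S = {-5, (-1 + 3i), (-1 - 3i)}.
Expanding the product yields: p(z) = z^3 + 7·z^2 + 20·z + 50.
Note conjugate pairs combine to real quadratics: (z − (-1+3i))(z − (-1−3i)) = z² + 2z + 10.
The resulting polynomial has degree 3 and real coefficients as required.

p(z) = z^3 + 7·z^2 + 20·z + 50.


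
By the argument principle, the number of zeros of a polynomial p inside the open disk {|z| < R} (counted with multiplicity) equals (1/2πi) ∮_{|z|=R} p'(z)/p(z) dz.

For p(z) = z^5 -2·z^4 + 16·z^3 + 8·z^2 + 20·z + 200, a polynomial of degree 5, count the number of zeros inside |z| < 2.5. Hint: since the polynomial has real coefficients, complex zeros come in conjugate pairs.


The zeros of p are: (1 + 3i), (1 - 3i), (1 + 3i), (1 - 3i), -2.
Their magnitudes are: 3.162, 3.162, 3.162, 3.162, 2.
Zeros with |z| < R = 2.5: -2.
Count = 1.
By the argument principle, (1/2πi) ∮_{|z|=R} p'(z)/p(z) dz equals exactly this count.

Number of zeros inside |z| < 2.5: 1.


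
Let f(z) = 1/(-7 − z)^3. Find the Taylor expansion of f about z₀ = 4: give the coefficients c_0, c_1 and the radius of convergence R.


Let w = z − z₀, so z = z₀ + w.
Then -7 − z = -7 − (z₀ + w) = (-7 − z₀) − w = -11 − w.
f(z) = 1/(-11 − w)^3 = (1/(-11)^3) · (1 − w/(-11))^{−3}.
By the binomial series (1−u)^{−3} = Σ_{n≥0} C(n+2, 2) u^n for |u|<1, with u = w/(-11):
  c_n = C(n+2, 2) / (-11)^(n+3).
  c_0 = 1/(-11)^3 = -1/1331.
  c_1 = 3/(-11)^4 = 3/14641.
The series is valid for |w/d| < 1, i.e. |z − z₀| < |d|.
Radius of convergence: R = |-7 − z₀| = |-11| = 11 (distance from z₀ to the singularity z = -7).

c_0 = -1/1331, c_1 = 3/14641; R = 11.


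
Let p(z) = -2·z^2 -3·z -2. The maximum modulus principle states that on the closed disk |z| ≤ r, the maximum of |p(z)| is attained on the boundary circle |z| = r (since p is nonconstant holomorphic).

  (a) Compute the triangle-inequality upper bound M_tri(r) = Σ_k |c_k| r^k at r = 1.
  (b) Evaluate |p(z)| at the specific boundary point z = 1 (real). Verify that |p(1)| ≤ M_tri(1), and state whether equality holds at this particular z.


Coefficients: c_0 = -2, c_1 = -3, c_2 = -2. Radius r = 1.
Part (a). Triangle bound: M_tri(r) = Σ_k |c_k| r^k
  = |-2|·1^0 + |-3|·1^1 + |-2|·1^2
  = 2 + 3 + 2 = 7.
This bounds M(r) := max_{|z|=r} |p(z)| from above; equality holds iff all terms c_k z^k can be made to align in phase at a single z on |z|=r.
Part (b). At z = 1 (real, on the circle |z| = r):
  p(1) = (-2)·1^0 + (-3)·1^1 + (-2)·1^2 = -7.
  |p(1)| = 7.
Since all nonzero coefficients share the same sign, |p(1)| = 7 = M_tri(1); the triangle bound is attained at z = 1, so in fact M(r) = 7.

M_tri(1) = 7; |p(1)| = 7; equality at z=1: yes.


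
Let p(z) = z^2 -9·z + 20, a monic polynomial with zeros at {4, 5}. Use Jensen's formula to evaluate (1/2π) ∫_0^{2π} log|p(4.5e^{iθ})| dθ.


Zeros: 4, 5; r = 4.5.
Inside |z| < r: 4. Outside (|z| ≥ r): 5.
p(0) = 20, so log|p(0)| = log(20) = 2.9957.
Apply Jensen: I(r) = log|p(0)| + Σ_k log(r/|z_k|), summed over zeros inside |z| < r.
  log(r/|z_k|) for z_k = 4: log(4.5/4) = 0.1178
  Outside zeros (5) contribute nothing to the Jensen sum.
Sum over inside zeros: 0.1178.
I(r) = log|p(0)| + (inside sum) = 2.9957 + 0.1178 = 3.1135.
Note: since some zeros are outside |z| ≤ r, the simplified n·log(r) form does NOT apply — only the inside zeros contribute.

I(r) ≈ 3.1135.


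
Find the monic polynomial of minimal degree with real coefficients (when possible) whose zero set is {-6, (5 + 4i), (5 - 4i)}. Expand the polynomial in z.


The polynomial is p(z) = ∏_{α ∈ S} (z − α), where S = {-6, (5 + 4i), (5 - 4i)}.
Expanding the product yields: p(z) = z^3 -4·z^2 -19·z + 246.
Note conjugate pairs combine to real quadratics: (z − (5+4i))(z − (5−4i)) = z² − 10z + 41.
The resulting polynomial has degree 3 and real coefficients as required.

p(z) = z^3 -4·z^2 -19·z + 246.


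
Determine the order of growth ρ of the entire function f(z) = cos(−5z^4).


Write cos(w) = (e^{iw} ± e^{−iw})/(2 or 2i), so |cos(w)| ≤ e^{|w|}. With w = −5z^4, |w| ≤ 5r^4 + 0 on |z|=r, giving M(r) ≤ e^{5r^4 + 0} and ρ ≤ 4. For the lower bound, choose z on |z|=r with -5z^4 purely imaginary of modulus 5r^4; then |cos(−5z^4)| grows like e^{5r^4}/2, so ρ ≥ 4. Hence ρ = 4.
Therefore ρ = 4.

Order ρ = 4.


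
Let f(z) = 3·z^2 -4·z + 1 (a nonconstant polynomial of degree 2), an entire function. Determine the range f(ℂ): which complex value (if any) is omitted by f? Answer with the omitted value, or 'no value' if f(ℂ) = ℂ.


Little Picard bounds the complement of f(ℂ) to at most one point.
For every w ∈ ℂ, the equation p(z) − w = 0 is a nonconstant polynomial in z and hence has at least one root by the fundamental theorem of algebra. So p is surjective onto ℂ, omitting no value.

Omitted value: no value.


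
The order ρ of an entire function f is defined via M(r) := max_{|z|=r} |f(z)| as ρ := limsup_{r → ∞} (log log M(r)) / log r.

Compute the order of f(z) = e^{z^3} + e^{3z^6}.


Each summand is entire of order 3 and 6 respectively (as in the single-exponential case). The order of a sum is at most the max of the orders, so ρ ≤ 6. For the lower bound: on |z|=r choose arg z so that 3z^6 is real positive; then |e^{3z^6}| = e^{3r^6} while |e^{1z^3}| ≤ e^{1r^3} = o(e^{3r^6}). So |f| ≥ e^{3r^6}(1 − o(1)) and ρ ≥ 6. Hence ρ = max(3, 6) = 6.
Therefore ρ = 6.

Order ρ = 6.


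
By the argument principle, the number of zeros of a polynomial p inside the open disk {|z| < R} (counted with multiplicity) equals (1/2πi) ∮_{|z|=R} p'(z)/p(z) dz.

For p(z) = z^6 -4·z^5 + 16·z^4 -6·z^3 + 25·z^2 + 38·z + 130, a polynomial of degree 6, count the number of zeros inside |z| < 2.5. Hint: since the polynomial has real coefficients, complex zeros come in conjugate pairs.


The zeros of p are: (-1 + 1i), (-1 - 1i), (1 + 2i), (1 - 2i), (2 + 3i), (2 - 3i).
Their magnitudes are: 1.414, 1.414, 2.236, 2.236, 3.606, 3.606.
Zeros with |z| < R = 2.5: (-1 + 1i), (-1 - 1i), (1 + 2i), (1 - 2i).
Count = 4.
By the argument principle, (1/2πi) ∮_{|z|=R} p'(z)/p(z) dz equals exactly this count.

Number of zeros inside |z| < 2.5: 4.


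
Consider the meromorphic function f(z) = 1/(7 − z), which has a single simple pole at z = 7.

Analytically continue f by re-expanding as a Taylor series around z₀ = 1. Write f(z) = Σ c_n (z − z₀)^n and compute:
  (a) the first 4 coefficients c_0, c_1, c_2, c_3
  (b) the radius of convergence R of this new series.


Let w = z − z₀, so z = z₀ + w.
Then 7 − z = 7 − (z₀ + w) = (7 − z₀) − w = 6 − w.
f(z) = 1/(6 − w) = (1/(6)) · 1/(1 − w/(6)) = Σ_{n≥0} w^n / (6)^(n+1).
So c_n = 1/(6)^(n+1):
  c_0 = 1/(6)^1 = 1/6.
  c_1 = 1/(6)^2 = 1/36.
  c_2 = 1/(6)^3 = 1/216.
  c_3 = 1/(6)^4 = 1/1296.
The series is valid for |w/d| < 1, i.e. |z − z₀| < |d|.
Radius of convergence: R = |7 − z₀| = |6| = 6 (distance from z₀ to the singularity z = 7).

c_0 = 1/6, c_1 = 1/36, c_2 = 1/216, c_3 = 1/1296; R = 6.


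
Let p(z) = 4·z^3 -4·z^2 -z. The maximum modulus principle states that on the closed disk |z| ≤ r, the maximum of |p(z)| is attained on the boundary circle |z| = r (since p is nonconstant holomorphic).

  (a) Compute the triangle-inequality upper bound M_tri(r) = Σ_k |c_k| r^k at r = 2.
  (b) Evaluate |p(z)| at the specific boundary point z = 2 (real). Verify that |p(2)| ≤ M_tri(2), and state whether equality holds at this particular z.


Coefficients: c_0 = 0, c_1 = -1, c_2 = -4, c_3 = 4. Radius r = 2.
Part (a). Triangle bound: M_tri(r) = Σ_k |c_k| r^k
  = |0|·2^0 + |-1|·2^1 + |-4|·2^2 + |4|·2^3
  = 0 + 2 + 16 + 32 = 50.
This bounds M(r) := max_{|z|=r} |p(z)| from above; equality holds iff all terms c_k z^k can be made to align in phase at a single z on |z|=r.
Part (b). At z = 2 (real, on the circle |z| = r):
  p(2) = (0)·2^0 + (-1)·2^1 + (-4)·2^2 + (4)·2^3 = 14.
  |p(2)| = 14.
Check: |p(2)| = 14 ≤ 50 = M_tri(2). ✓ Equality does not hold at z = 2 (the coefficients have mixed signs, so the terms do not all align in phase there).

M_tri(2) = 50; |p(2)| = 14; equality at z=2: no.


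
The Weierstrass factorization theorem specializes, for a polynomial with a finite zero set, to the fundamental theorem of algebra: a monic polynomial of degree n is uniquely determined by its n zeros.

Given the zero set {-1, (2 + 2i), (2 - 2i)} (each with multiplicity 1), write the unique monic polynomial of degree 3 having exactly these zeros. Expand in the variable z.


The polynomial is p(z) = ∏_{α ∈ S} (z − α), where S = {-1, (2 + 2i), (2 - 2i)}.
Expanding the product yields: p(z) = z^3 -3·z^2 + 4·z + 8.
Note conjugate pairs combine to real quadratics: (z − (2+2i))(z − (2−2i)) = z² − 4z + 8.
The resulting polynomial has degree 3 and real coefficients as required.

p(z) = z^3 -3·z^2 + 4·z + 8.


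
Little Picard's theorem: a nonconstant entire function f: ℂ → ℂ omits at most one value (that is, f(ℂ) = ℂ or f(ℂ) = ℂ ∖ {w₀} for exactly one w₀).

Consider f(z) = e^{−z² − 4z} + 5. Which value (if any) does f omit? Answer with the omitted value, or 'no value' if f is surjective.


Little Picard bounds the complement of f(ℂ) to at most one point.
The exponent g(z) = −z² − 4z is a nonconstant polynomial, hence surjective onto ℂ. So e^{g(z)} takes every value in {e^w : w ∈ ℂ} = ℂ ∖ {0}. Adding 5 shifts the range to ℂ ∖ {5}. f omits exactly 5.

Omitted value: 5.


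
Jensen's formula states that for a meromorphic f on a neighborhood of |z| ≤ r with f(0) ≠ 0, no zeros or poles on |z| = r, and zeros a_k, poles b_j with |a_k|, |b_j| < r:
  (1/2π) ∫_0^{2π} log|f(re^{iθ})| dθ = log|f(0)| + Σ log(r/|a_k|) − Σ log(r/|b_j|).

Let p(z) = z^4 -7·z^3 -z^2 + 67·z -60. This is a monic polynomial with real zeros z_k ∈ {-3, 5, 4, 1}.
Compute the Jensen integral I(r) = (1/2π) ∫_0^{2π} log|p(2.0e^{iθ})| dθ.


Zeros: -3, 1, 4, 5; r = 2.0.
Inside |z| < r: 1. Outside (|z| ≥ r): -3, 4, 5.
p(0) = -60, so log|p(0)| = log(60) = 4.0943.
Apply Jensen: I(r) = log|p(0)| + Σ_k log(r/|z_k|), summed over zeros inside |z| < r.
  log(r/|z_k|) for z_k = 1: log(2.0/1) = 0.6931
  Outside zeros (-3, 4, 5) contribute nothing to the Jensen sum.
Sum over inside zeros: 0.6931.
I(r) = log|p(0)| + (inside sum) = 4.0943 + 0.6931 = 4.7875.
Note: since some zeros are outside |z| ≤ r, the simplified n·log(r) form does NOT apply — only the inside zeros contribute.

I(r) ≈ 4.7875.
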